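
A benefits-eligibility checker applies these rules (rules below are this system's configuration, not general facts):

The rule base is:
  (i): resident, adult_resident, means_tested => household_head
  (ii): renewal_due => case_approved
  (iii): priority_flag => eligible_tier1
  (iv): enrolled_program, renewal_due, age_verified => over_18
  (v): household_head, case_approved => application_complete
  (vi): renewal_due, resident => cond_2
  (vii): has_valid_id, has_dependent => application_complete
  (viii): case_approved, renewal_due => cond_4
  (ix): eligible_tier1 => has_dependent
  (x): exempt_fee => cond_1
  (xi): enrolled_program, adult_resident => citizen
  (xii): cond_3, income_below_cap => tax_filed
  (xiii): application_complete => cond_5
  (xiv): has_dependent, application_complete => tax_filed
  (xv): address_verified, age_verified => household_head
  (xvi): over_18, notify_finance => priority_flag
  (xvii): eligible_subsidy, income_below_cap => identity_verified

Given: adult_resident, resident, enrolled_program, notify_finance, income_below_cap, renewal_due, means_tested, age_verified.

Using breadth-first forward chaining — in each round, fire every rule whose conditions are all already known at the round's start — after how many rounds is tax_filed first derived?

5

Round 1: (i) [resident, adult_resident, means_tested => household_head]; (ii) [renewal_due => case_approved]; (iv) [enrolled_program, renewal_due, age_verified => over_18]; (vi) [renewal_due, resident => cond_2]; (xi) [enrolled_program, adult_resident => citizen]. Adds household_head, case_approved, over_18, cond_2, citizen.
Round 2: (v) [household_head, case_approved => application_complete]; (viii) [case_approved, renewal_due => cond_4]; (xvi) [over_18, notify_finance => priority_flag]. Adds application_complete, cond_4, priority_flag.
Round 3: (iii) [priority_flag => eligible_tier1]; (xiii) [application_complete => cond_5]. Adds eligible_tier1, cond_5.
Round 4: (ix) [eligible_tier1 => has_dependent]. Adds has_dependent.
Round 5: (xiv) [has_dependent, application_complete => tax_filed]. Adds tax_filed.
tax_filed first appears in round 5.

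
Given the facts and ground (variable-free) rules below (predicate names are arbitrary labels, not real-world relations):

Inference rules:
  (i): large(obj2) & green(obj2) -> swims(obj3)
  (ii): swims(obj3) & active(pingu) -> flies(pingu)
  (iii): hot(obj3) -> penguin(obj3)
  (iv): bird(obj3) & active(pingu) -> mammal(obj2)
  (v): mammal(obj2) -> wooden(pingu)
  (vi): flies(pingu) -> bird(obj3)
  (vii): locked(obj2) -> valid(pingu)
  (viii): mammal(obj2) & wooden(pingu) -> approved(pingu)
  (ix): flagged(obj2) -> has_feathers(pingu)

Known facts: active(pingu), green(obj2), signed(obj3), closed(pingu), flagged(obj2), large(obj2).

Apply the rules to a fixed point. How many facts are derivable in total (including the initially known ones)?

13

Round 1: (i) [large(obj2) & green(obj2) -> swims(obj3)]; (ix) [flagged(obj2) -> has_feathers(pingu)]. Adds swims(obj3), has_feathers(pingu).
Round 2: (ii) [swims(obj3) & active(pingu) -> flies(pingu)]. Adds flies(pingu).
Round 3: (vi) [flies(pingu) -> bird(obj3)]. Adds bird(obj3).
Round 4: (iv) [bird(obj3) & active(pingu) -> mammal(obj2)]. Adds mammal(obj2).
Round 5: (v) [mammal(obj2) -> wooden(pingu)]. Adds wooden(pingu).
Round 6: (viii) [mammal(obj2) & wooden(pingu) -> approved(pingu)]. Adds approved(pingu).
Closure: {active(pingu), approved(pingu), bird(obj3), closed(pingu), flagged(obj2), flies(pingu), green(obj2), has_feathers(pingu), large(obj2), mammal(obj2), signed(obj3), swims(obj3), wooden(pingu)} — 13 facts.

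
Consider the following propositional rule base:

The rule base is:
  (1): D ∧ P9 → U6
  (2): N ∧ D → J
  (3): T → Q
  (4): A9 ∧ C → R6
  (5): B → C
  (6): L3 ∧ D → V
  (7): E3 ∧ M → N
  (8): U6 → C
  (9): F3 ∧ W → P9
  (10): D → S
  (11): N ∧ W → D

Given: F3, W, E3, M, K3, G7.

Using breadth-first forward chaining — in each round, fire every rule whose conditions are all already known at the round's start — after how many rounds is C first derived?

4

Round 1: (7) [E3 ∧ M → N]; (9) [F3 ∧ W → P9]. Adds N, P9.
Round 2: (11) [N ∧ W → D]. Adds D.
Round 3: (1) [D ∧ P9 → U6]; (2) [N ∧ D → J]; (10) [D → S]. Adds U6, J, S.
Round 4: (8) [U6 → C]. Adds C.
C first appears in round 4.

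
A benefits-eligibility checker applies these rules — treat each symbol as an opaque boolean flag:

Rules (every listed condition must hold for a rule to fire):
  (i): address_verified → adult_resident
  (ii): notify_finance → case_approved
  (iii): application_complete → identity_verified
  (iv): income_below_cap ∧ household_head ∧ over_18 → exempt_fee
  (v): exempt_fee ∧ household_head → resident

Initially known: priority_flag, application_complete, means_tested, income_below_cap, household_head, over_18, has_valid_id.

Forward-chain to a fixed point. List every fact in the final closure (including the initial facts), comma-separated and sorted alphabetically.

Round 1: (iii) [application_complete → identity_verified]; (iv) [income_below_cap ∧ household_head ∧ over_18 → exempt_fee]. New: identity_verified, exempt_fee.
Round 2: (v) [exempt_fee ∧ household_head → resident]. New: resident.

application_complete, exempt_fee, has_valid_id, household_head, identity_verified, income_below_cap, means_tested, over_18, priority_flag, resident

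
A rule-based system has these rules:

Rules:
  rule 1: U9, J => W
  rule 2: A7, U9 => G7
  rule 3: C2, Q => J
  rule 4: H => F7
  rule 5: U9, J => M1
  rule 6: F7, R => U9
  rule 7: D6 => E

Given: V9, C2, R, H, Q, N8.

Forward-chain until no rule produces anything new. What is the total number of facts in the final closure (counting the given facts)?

Round 1: rule 3 [C2, Q => J]; rule 4 [H => F7]. Adds J, F7.
Round 2: rule 6 [F7, R => U9]. Adds U9.
Round 3: rule 1 [U9, J => W]; rule 5 [U9, J => M1]. Adds W, M1.
Closure: {C2, F7, H, J, M1, N8, Q, R, U9, V9, W} — 11 facts.

11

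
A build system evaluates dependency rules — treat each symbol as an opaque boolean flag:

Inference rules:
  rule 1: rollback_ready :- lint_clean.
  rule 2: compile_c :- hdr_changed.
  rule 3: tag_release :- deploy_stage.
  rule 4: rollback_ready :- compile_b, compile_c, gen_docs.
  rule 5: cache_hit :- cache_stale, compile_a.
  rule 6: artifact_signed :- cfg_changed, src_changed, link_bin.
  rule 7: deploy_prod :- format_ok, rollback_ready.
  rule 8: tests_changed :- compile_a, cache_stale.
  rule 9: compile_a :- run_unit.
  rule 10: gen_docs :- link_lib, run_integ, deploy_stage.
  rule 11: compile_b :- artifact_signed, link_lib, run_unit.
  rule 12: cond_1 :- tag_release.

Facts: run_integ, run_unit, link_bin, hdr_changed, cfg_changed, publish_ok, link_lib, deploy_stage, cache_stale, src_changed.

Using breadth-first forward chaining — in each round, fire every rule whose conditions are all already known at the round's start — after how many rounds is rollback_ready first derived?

Round 1: rule 2 [compile_c :- hdr_changed.]; rule 3 [tag_release :- deploy_stage.]; rule 6 [artifact_signed :- cfg_changed, src_changed, link_bin.]; rule 9 [compile_a :- run_unit.]; rule 10 [gen_docs :- link_lib, run_integ, deploy_stage.]. Adds compile_c, tag_release, artifact_signed, compile_a, gen_docs.
Round 2: rule 5 [cache_hit :- cache_stale, compile_a.]; rule 8 [tests_changed :- compile_a, cache_stale.]; rule 11 [compile_b :- artifact_signed, link_lib, run_unit.]; rule 12 [cond_1 :- tag_release.]. Adds cache_hit, tests_changed, compile_b, cond_1.
Round 3: rule 4 [rollback_ready :- compile_b, compile_c, gen_docs.]. Adds rollback_ready.
rollback_ready first appears in round 3.

3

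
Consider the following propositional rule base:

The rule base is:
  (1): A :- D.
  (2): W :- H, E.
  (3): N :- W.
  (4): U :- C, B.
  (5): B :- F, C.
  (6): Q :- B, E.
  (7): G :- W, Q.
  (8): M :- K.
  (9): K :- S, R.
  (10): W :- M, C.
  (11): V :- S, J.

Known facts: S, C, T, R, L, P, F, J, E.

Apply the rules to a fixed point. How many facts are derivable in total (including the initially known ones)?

Round 1 fires (5), (9), (11), giving B, K, V.
Round 2 fires (4), (6), (8), giving U, Q, M.
Round 3 fires (10), giving W.
Round 4 fires (3), (7), giving N, G.
Closure: {B, C, E, F, G, J, K, L, M, N, P, Q, R, S, T, U, V, W} — 18 facts.

18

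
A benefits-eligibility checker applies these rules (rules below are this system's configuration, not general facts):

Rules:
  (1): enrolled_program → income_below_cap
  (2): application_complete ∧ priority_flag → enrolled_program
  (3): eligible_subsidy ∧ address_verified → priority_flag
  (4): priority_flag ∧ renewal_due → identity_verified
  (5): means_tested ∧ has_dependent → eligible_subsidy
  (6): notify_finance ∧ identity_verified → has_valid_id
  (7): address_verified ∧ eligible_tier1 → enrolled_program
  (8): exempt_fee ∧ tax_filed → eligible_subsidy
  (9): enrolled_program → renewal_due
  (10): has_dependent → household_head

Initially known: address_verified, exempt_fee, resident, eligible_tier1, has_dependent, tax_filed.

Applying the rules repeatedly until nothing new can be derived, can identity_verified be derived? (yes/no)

Round 1: (7) [address_verified ∧ eligible_tier1 → enrolled_program]; (8) [exempt_fee ∧ tax_filed → eligible_subsidy]; (10) [has_dependent → household_head]. Adds enrolled_program, eligible_subsidy, household_head.
Round 2: (1) [enrolled_program → income_below_cap]; (3) [eligible_subsidy ∧ address_verified → priority_flag]; (9) [enrolled_program → renewal_due]. Adds income_below_cap, priority_flag, renewal_due.
Round 3: (4) [priority_flag ∧ renewal_due → identity_verified]. Adds identity_verified.
identity_verified appears in round 3, so it is derivable.

yes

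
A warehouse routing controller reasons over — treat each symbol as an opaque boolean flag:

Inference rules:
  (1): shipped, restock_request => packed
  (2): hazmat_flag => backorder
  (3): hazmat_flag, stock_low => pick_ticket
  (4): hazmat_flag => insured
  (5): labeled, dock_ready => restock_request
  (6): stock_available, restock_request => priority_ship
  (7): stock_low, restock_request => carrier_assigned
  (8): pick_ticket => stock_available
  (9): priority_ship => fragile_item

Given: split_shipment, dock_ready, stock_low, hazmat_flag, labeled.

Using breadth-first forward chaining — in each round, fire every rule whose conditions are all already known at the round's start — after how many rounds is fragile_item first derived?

Round 1: (2) [hazmat_flag => backorder]; (3) [hazmat_flag, stock_low => pick_ticket]; (4) [hazmat_flag => insured]; (5) [labeled, dock_ready => restock_request]. Adds backorder, pick_ticket, insured, restock_request.
Round 2: (7) [stock_low, restock_request => carrier_assigned]; (8) [pick_ticket => stock_available]. Adds carrier_assigned, stock_available.
Round 3: (6) [stock_available, restock_request => priority_ship]. Adds priority_ship.
Round 4: (9) [priority_ship => fragile_item]. Adds fragile_item.
fragile_item first appears in round 4.

4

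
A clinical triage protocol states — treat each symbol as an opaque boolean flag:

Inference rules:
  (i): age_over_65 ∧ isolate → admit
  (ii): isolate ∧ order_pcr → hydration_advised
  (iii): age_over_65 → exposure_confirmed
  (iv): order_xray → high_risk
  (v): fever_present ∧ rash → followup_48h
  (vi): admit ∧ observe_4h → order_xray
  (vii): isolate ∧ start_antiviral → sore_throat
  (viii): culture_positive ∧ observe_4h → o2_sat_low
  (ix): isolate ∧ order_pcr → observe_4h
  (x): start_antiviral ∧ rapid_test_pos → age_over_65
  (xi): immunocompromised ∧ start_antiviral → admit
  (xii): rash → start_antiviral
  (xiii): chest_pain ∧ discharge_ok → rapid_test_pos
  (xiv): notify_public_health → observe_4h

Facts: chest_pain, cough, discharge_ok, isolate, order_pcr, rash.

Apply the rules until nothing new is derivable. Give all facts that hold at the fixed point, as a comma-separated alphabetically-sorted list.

admit, age_over_65, chest_pain, cough, discharge_ok, exposure_confirmed, high_risk, hydration_advised, isolate, observe_4h, order_pcr, order_xray, rapid_test_pos, rash, sore_throat, start_antiviral

Round 1: (ii) [isolate ∧ order_pcr → hydration_advised]; (ix) [isolate ∧ order_pcr → observe_4h]; (xii) [rash → start_antiviral]; (xiii) [chest_pain ∧ discharge_ok → rapid_test_pos]. New: hydration_advised, observe_4h, start_antiviral, rapid_test_pos.
Round 2: (vii) [isolate ∧ start_antiviral → sore_throat]; (x) [start_antiviral ∧ rapid_test_pos → age_over_65]. New: sore_throat, age_over_65.
Round 3: (i) [age_over_65 ∧ isolate → admit]; (iii) [age_over_65 → exposure_confirmed]. New: admit, exposure_confirmed.
Round 4: (vi) [admit ∧ observe_4h → order_xray]. New: order_xray.
Round 5: (iv) [order_xray → high_risk]. New: high_risk.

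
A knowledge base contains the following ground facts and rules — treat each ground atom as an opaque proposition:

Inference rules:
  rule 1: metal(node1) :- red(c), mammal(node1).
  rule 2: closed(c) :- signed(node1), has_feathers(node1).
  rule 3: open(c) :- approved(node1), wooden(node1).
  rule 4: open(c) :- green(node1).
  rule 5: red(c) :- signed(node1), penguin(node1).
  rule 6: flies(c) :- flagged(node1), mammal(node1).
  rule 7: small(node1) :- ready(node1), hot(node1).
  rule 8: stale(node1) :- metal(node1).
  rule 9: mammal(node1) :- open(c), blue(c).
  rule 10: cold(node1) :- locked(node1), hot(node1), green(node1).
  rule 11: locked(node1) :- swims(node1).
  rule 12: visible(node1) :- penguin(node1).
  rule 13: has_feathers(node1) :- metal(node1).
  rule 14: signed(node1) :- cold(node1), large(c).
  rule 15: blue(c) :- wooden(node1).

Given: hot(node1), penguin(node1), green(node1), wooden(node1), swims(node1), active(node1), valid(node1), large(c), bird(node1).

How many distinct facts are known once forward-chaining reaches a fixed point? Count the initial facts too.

Round 1 fires rule 4, rule 11, rule 12, rule 15, giving open(c), locked(node1), visible(node1), blue(c).
Round 2 fires rule 9, rule 10, giving mammal(node1), cold(node1).
Round 3 fires rule 14, giving signed(node1).
Round 4 fires rule 5, giving red(c).
Round 5 fires rule 1, giving metal(node1).
Round 6 fires rule 8, rule 13, giving stale(node1), has_feathers(node1).
Round 7 fires rule 2, giving closed(c).
Closure: {active(node1), bird(node1), blue(c), closed(c), cold(node1), green(node1), has_feathers(node1), hot(node1), large(c), locked(node1), mammal(node1), metal(node1), open(c), penguin(node1), red(c), signed(node1), stale(node1), swims(node1), valid(node1), visible(node1), wooden(node1)} — 21 facts.

21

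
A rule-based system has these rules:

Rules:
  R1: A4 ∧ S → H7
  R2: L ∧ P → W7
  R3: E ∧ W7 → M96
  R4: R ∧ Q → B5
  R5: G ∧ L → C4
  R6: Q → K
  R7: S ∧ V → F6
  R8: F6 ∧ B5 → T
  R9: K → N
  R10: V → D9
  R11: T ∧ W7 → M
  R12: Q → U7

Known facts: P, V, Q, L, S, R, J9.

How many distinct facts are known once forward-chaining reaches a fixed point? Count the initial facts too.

16

Round 1: R2 [L ∧ P → W7]; R4 [R ∧ Q → B5]; R6 [Q → K]; R7 [S ∧ V → F6]; R10 [V → D9]; R12 [Q → U7]. New: W7, B5, K, F6, D9, U7.
Round 2: R8 [F6 ∧ B5 → T]; R9 [K → N]. New: T, N.
Round 3: R11 [T ∧ W7 → M]. New: M.
Closure: {B5, D9, F6, J9, K, L, M, N, P, Q, R, S, T, U7, V, W7} — 16 facts.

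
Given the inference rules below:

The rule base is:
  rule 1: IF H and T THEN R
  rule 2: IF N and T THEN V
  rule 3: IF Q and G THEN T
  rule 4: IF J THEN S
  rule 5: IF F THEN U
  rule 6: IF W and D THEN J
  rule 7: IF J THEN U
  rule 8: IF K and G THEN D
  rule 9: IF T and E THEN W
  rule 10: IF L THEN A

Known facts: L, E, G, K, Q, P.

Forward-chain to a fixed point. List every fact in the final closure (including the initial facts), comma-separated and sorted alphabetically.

Round 1 — rule 3, rule 8, rule 10, derive T, D, A.
Round 2 — rule 9, derive W.
Round 3 — rule 6, derive J.
Round 4 — rule 4, rule 7, derive S, U.

A, D, E, G, J, K, L, P, Q, S, T, U, W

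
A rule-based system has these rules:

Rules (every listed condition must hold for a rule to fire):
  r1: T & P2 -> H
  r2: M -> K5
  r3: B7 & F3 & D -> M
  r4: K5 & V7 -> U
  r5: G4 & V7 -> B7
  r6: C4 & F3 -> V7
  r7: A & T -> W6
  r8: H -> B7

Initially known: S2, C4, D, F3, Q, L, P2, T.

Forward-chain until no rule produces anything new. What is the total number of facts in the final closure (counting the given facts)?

Round 1: r1 [T & P2 -> H]; r6 [C4 & F3 -> V7]. Adds H, V7.
Round 2: r8 [H -> B7]. Adds B7.
Round 3: r3 [B7 & F3 & D -> M]. Adds M.
Round 4: r2 [M -> K5]. Adds K5.
Round 5: r4 [K5 & V7 -> U]. Adds U.
Closure: {B7, C4, D, F3, H, K5, L, M, P2, Q, S2, T, U, V7} — 14 facts.

14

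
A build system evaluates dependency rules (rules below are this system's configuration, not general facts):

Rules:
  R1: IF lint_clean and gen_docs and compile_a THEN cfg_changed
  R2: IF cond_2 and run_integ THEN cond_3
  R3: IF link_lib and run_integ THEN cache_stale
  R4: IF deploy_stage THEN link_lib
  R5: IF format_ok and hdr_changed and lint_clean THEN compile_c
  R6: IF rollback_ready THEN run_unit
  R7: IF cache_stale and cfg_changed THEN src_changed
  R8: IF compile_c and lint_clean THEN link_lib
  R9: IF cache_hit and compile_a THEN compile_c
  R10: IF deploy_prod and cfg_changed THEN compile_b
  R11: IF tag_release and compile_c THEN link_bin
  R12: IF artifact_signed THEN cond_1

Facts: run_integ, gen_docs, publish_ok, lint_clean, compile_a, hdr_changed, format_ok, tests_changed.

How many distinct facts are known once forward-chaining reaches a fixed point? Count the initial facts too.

13

Round 1: R1 [IF lint_clean and gen_docs and compile_a THEN cfg_changed]; R5 [IF format_ok and hdr_changed and lint_clean THEN compile_c]. Adds cfg_changed, compile_c.
Round 2: R8 [IF compile_c and lint_clean THEN link_lib]. Adds link_lib.
Round 3: R3 [IF link_lib and run_integ THEN cache_stale]. Adds cache_stale.
Round 4: R7 [IF cache_stale and cfg_changed THEN src_changed]. Adds src_changed.
Closure: {cache_stale, cfg_changed, compile_a, compile_c, format_ok, gen_docs, hdr_changed, link_lib, lint_clean, publish_ok, run_integ, src_changed, tests_changed} — 13 facts.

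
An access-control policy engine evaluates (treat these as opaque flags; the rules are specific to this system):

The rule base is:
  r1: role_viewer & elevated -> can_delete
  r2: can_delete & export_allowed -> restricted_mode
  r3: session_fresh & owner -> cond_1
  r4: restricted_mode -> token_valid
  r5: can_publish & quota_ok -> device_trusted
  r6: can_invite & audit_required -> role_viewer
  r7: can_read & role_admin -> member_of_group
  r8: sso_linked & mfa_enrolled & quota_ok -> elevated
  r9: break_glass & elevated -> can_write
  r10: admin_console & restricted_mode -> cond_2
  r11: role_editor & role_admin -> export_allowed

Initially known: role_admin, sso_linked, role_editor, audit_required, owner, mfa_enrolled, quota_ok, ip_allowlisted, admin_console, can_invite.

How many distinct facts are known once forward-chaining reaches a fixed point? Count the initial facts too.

17

[1] r6 [can_invite & audit_required -> role_viewer]; r8 [sso_linked & mfa_enrolled & quota_ok -> elevated]; r11 [role_editor & role_admin -> export_allowed]. ⇒ new: role_viewer, elevated, export_allowed.
[2] r1 [role_viewer & elevated -> can_delete]. ⇒ new: can_delete.
[3] r2 [can_delete & export_allowed -> restricted_mode]. ⇒ new: restricted_mode.
[4] r4 [restricted_mode -> token_valid]; r10 [admin_console & restricted_mode -> cond_2]. ⇒ new: token_valid, cond_2.
Closure: {admin_console, audit_required, can_delete, can_invite, cond_2, elevated, export_allowed, ip_allowlisted, mfa_enrolled, owner, quota_ok, restricted_mode, role_admin, role_editor, role_viewer, sso_linked, token_valid} — 17 facts.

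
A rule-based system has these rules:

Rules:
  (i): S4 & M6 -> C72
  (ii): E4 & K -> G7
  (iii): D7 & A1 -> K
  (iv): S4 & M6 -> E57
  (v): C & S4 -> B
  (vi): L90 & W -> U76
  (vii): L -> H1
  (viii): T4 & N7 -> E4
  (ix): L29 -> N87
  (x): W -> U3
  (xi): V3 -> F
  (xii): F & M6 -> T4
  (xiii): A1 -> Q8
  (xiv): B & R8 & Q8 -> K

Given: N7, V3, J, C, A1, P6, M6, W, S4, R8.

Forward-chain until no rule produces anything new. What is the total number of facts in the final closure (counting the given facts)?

[1] (i) [S4 & M6 -> C72]; (iv) [S4 & M6 -> E57]; (v) [C & S4 -> B]; (x) [W -> U3]; (xi) [V3 -> F]; (xiii) [A1 -> Q8]. ⇒ new: C72, E57, B, U3, F, Q8.
[2] (xii) [F & M6 -> T4]; (xiv) [B & R8 & Q8 -> K]. ⇒ new: T4, K.
[3] (viii) [T4 & N7 -> E4]. ⇒ new: E4.
[4] (ii) [E4 & K -> G7]. ⇒ new: G7.
Closure: {A1, B, C, C72, E4, E57, F, G7, J, K, M6, N7, P6, Q8, R8, S4, T4, U3, V3, W} — 20 facts.

20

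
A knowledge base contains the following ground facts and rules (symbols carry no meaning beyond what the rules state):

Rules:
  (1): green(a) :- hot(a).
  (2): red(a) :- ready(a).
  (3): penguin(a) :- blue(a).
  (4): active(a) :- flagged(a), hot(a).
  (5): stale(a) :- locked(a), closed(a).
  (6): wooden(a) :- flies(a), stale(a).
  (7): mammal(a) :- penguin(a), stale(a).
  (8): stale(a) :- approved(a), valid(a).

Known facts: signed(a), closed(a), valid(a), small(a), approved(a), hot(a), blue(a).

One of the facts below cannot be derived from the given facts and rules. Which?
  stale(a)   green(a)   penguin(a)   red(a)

red(a)

Round 1: (1) [green(a) :- hot(a).]; (3) [penguin(a) :- blue(a).]; (8) [stale(a) :- approved(a), valid(a).]. Adds green(a), penguin(a), stale(a).
Round 2: (7) [mammal(a) :- penguin(a), stale(a).]. Adds mammal(a).
Derived: stale(a) (round 1), penguin(a) (round 1), green(a) (round 1). red(a) never appears in any round.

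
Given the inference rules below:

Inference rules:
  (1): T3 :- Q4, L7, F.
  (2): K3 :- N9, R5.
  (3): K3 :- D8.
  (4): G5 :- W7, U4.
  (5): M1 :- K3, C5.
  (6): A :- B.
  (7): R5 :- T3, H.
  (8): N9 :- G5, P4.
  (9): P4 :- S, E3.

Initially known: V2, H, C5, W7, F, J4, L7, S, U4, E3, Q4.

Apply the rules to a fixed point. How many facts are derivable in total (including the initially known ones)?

18

[1] (1) [T3 :- Q4, L7, F.]; (4) [G5 :- W7, U4.]; (9) [P4 :- S, E3.]. ⇒ new: T3, G5, P4.
[2] (7) [R5 :- T3, H.]; (8) [N9 :- G5, P4.]. ⇒ new: R5, N9.
[3] (2) [K3 :- N9, R5.]. ⇒ new: K3.
[4] (5) [M1 :- K3, C5.]. ⇒ new: M1.
Closure: {C5, E3, F, G5, H, J4, K3, L7, M1, N9, P4, Q4, R5, S, T3, U4, V2, W7} — 18 facts.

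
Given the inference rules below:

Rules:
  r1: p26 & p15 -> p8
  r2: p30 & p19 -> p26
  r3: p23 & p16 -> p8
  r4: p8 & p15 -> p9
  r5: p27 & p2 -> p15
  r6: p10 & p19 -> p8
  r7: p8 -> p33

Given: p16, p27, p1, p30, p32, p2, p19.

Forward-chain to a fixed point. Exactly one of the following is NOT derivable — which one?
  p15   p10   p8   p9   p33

Round 1 fires r2, r5, giving p26, p15.
Round 2 fires r1, giving p8.
Round 3 fires r4, r7, giving p9, p33.
Derived: p9 (round 3), p33 (round 3), p15 (round 1), p8 (round 2). p10 never appears in any round.

p10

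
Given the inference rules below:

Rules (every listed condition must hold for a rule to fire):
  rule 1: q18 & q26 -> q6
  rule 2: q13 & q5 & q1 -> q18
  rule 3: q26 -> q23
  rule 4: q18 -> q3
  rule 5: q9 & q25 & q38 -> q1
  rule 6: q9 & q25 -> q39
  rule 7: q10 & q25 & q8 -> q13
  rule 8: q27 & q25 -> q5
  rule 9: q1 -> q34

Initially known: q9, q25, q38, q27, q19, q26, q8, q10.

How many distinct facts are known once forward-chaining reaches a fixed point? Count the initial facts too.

Round 1: rule 3 [q26 -> q23]; rule 5 [q9 & q25 & q38 -> q1]; rule 6 [q9 & q25 -> q39]; rule 7 [q10 & q25 & q8 -> q13]; rule 8 [q27 & q25 -> q5]. Adds q23, q1, q39, q13, q5.
Round 2: rule 2 [q13 & q5 & q1 -> q18]; rule 9 [q1 -> q34]. Adds q18, q34.
Round 3: rule 1 [q18 & q26 -> q6]; rule 4 [q18 -> q3]. Adds q6, q3.
Closure: {q1, q10, q13, q18, q19, q23, q25, q26, q27, q3, q34, q38, q39, q5, q6, q8, q9} — 17 facts.

17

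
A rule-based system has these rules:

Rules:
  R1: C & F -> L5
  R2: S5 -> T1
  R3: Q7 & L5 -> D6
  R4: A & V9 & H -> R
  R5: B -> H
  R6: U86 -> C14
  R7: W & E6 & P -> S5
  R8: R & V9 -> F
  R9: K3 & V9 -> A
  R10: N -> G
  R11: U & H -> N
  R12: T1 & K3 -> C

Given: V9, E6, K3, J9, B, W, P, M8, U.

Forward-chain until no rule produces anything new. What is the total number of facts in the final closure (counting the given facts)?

19

Round 1 — R5, R7, R9, derive H, S5, A.
Round 2 — R2, R4, R11, derive T1, R, N.
Round 3 — R8, R10, R12, derive F, G, C.
Round 4 — R1, derive L5.
Closure: {A, B, C, E6, F, G, H, J9, K3, L5, M8, N, P, R, S5, T1, U, V9, W} — 19 facts.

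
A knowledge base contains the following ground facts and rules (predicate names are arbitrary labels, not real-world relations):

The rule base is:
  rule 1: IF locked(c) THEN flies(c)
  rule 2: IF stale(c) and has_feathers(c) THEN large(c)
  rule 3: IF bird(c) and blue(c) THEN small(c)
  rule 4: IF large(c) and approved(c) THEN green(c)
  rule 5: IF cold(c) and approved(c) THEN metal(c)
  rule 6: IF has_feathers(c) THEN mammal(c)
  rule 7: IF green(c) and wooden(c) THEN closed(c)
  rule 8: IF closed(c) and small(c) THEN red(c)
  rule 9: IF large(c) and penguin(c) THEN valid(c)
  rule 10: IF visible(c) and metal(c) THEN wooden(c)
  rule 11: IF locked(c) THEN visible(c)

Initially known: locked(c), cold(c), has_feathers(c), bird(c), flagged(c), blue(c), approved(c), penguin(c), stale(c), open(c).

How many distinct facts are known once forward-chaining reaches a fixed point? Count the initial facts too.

21

[1] rule 1 [IF locked(c) THEN flies(c)]; rule 2 [IF stale(c) and has_feathers(c) THEN large(c)]; rule 3 [IF bird(c) and blue(c) THEN small(c)]; rule 5 [IF cold(c) and approved(c) THEN metal(c)]; rule 6 [IF has_feathers(c) THEN mammal(c)]; rule 11 [IF locked(c) THEN visible(c)]. ⇒ new: flies(c), large(c), small(c), metal(c), mammal(c), visible(c).
[2] rule 4 [IF large(c) and approved(c) THEN green(c)]; rule 9 [IF large(c) and penguin(c) THEN valid(c)]; rule 10 [IF visible(c) and metal(c) THEN wooden(c)]. ⇒ new: green(c), valid(c), wooden(c).
[3] rule 7 [IF green(c) and wooden(c) THEN closed(c)]. ⇒ new: closed(c).
[4] rule 8 [IF closed(c) and small(c) THEN red(c)]. ⇒ new: red(c).
Closure: {approved(c), bird(c), blue(c), closed(c), cold(c), flagged(c), flies(c), green(c), has_feathers(c), large(c), locked(c), mammal(c), metal(c), open(c), penguin(c), red(c), small(c), stale(c), valid(c), visible(c), wooden(c)} — 21 facts.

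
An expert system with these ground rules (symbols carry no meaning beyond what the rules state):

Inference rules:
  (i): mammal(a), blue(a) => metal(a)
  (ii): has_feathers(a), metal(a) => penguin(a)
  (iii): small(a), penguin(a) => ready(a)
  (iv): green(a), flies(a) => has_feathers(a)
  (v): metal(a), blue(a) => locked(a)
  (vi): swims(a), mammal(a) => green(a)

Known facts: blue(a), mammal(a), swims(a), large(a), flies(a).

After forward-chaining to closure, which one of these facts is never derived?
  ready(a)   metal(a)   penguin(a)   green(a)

ready(a)

Round 1: (i) [mammal(a), blue(a) => metal(a)]; (vi) [swims(a), mammal(a) => green(a)]. New: metal(a), green(a).
Round 2: (iv) [green(a), flies(a) => has_feathers(a)]; (v) [metal(a), blue(a) => locked(a)]. New: has_feathers(a), locked(a).
Round 3: (ii) [has_feathers(a), metal(a) => penguin(a)]. New: penguin(a).
Derived: green(a) (round 1), metal(a) (round 1), penguin(a) (round 3). ready(a) never appears in any round.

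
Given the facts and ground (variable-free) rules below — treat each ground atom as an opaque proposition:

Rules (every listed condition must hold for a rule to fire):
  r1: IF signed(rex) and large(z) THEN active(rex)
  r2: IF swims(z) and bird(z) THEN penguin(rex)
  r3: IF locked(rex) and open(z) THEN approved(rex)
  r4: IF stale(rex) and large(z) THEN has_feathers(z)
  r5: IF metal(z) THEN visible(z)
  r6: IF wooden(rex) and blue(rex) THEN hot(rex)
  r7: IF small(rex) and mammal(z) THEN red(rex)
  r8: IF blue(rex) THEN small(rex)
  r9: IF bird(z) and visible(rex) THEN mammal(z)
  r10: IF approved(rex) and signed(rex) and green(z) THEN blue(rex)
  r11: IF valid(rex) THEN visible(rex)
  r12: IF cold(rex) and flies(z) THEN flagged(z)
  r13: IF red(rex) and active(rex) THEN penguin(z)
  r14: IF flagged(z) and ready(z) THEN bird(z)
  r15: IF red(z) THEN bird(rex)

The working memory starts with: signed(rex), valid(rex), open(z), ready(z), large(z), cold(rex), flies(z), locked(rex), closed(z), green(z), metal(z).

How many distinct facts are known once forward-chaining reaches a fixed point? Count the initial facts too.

Round 1 — r1, r3, r5, r11, r12, derive active(rex), approved(rex), visible(z), visible(rex), flagged(z).
Round 2 — r10, r14, derive blue(rex), bird(z).
Round 3 — r8, r9, derive small(rex), mammal(z).
Round 4 — r7, derive red(rex).
Round 5 — r13, derive penguin(z).
Closure: {active(rex), approved(rex), bird(z), blue(rex), closed(z), cold(rex), flagged(z), flies(z), green(z), large(z), locked(rex), mammal(z), metal(z), open(z), penguin(z), ready(z), red(rex), signed(rex), small(rex), valid(rex), visible(rex), visible(z)} — 22 facts.

22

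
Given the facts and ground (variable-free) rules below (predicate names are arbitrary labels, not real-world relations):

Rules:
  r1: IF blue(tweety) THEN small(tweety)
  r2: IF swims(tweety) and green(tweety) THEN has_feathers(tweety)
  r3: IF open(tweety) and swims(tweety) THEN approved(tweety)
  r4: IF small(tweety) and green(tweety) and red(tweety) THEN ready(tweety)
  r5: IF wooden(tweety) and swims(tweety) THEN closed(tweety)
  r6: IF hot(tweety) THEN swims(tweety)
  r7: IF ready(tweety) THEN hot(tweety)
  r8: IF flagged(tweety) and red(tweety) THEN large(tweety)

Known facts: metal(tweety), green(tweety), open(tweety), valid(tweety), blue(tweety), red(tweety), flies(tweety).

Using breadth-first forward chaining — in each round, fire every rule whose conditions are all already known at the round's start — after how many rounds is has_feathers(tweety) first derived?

5

Round 1: r1 [IF blue(tweety) THEN small(tweety)]. Adds small(tweety).
Round 2: r4 [IF small(tweety) and green(tweety) and red(tweety) THEN ready(tweety)]. Adds ready(tweety).
Round 3: r7 [IF ready(tweety) THEN hot(tweety)]. Adds hot(tweety).
Round 4: r6 [IF hot(tweety) THEN swims(tweety)]. Adds swims(tweety).
Round 5: r2 [IF swims(tweety) and green(tweety) THEN has_feathers(tweety)]; r3 [IF open(tweety) and swims(tweety) THEN approved(tweety)]. Adds has_feathers(tweety), approved(tweety).
has_feathers(tweety) first appears in round 5.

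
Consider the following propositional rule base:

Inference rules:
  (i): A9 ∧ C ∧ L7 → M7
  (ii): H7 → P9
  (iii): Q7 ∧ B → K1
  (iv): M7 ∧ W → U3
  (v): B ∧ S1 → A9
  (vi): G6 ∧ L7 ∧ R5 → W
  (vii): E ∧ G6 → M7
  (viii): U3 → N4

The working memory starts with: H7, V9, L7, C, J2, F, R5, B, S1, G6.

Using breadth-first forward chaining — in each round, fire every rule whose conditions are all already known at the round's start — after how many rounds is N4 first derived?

Round 1: (ii) [H7 → P9]; (v) [B ∧ S1 → A9]; (vi) [G6 ∧ L7 ∧ R5 → W]. Adds P9, A9, W.
Round 2: (i) [A9 ∧ C ∧ L7 → M7]. Adds M7.
Round 3: (iv) [M7 ∧ W → U3]. Adds U3.
Round 4: (viii) [U3 → N4]. Adds N4.
N4 first appears in round 4.

4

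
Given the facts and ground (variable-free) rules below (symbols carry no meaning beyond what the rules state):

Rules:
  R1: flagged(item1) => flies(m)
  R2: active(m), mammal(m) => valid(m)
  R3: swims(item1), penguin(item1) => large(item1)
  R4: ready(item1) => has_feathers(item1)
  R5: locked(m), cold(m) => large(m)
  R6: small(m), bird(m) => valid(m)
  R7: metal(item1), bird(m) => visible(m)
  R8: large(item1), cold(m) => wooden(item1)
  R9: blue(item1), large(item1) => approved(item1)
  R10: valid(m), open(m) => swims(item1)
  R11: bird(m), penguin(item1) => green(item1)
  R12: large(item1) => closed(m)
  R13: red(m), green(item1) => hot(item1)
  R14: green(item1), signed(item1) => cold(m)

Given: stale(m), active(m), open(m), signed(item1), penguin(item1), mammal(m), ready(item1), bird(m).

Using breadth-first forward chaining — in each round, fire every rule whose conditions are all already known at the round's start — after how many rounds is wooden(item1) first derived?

Round 1: R2 [active(m), mammal(m) => valid(m)]; R4 [ready(item1) => has_feathers(item1)]; R11 [bird(m), penguin(item1) => green(item1)]. Adds valid(m), has_feathers(item1), green(item1).
Round 2: R10 [valid(m), open(m) => swims(item1)]; R14 [green(item1), signed(item1) => cold(m)]. Adds swims(item1), cold(m).
Round 3: R3 [swims(item1), penguin(item1) => large(item1)]. Adds large(item1).
Round 4: R8 [large(item1), cold(m) => wooden(item1)]; R12 [large(item1) => closed(m)]. Adds wooden(item1), closed(m).
wooden(item1) first appears in round 4.

4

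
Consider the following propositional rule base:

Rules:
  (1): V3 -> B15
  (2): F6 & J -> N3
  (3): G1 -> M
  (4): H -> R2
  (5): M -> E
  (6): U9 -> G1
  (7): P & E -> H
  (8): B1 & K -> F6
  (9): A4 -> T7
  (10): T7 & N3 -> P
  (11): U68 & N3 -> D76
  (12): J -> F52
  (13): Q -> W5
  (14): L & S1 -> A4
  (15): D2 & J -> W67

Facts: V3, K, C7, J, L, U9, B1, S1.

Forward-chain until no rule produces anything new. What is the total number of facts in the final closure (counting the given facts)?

Round 1 — (1), (6), (8), (12), (14), derive B15, G1, F6, F52, A4.
Round 2 — (2), (3), (9), derive N3, M, T7.
Round 3 — (5), (10), derive E, P.
Round 4 — (7), derive H.
Round 5 — (4), derive R2.
Closure: {A4, B1, B15, C7, E, F52, F6, G1, H, J, K, L, M, N3, P, R2, S1, T7, U9, V3} — 20 facts.

20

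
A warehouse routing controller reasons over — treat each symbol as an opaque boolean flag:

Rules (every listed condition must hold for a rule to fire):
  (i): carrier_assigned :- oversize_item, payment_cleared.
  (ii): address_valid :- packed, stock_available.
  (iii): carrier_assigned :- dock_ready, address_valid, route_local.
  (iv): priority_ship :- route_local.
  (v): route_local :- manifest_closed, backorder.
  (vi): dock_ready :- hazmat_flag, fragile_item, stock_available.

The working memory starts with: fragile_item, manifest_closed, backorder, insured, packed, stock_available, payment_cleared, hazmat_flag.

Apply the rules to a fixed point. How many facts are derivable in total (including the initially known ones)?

Round 1 — (ii), (v), (vi), derive address_valid, route_local, dock_ready.
Round 2 — (iii), (iv), derive carrier_assigned, priority_ship.
Closure: {address_valid, backorder, carrier_assigned, dock_ready, fragile_item, hazmat_flag, insured, manifest_closed, packed, payment_cleared, priority_ship, route_local, stock_available} — 13 facts.

13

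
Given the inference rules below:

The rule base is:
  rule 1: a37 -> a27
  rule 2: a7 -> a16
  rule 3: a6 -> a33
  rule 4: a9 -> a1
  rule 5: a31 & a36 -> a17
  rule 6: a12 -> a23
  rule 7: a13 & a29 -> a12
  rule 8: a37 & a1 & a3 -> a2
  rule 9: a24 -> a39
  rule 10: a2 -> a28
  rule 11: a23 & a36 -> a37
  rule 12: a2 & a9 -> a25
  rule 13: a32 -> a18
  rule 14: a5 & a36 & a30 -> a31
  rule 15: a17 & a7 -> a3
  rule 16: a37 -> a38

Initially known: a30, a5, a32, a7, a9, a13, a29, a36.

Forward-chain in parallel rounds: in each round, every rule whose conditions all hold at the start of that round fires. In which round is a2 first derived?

Round 1 — rule 2, rule 4, rule 7, rule 13, rule 14, derive a16, a1, a12, a18, a31.
Round 2 — rule 5, rule 6, derive a17, a23.
Round 3 — rule 11, rule 15, derive a37, a3.
Round 4 — rule 1, rule 8, rule 16, derive a27, a2, a38.
a2 first appears in round 4.

4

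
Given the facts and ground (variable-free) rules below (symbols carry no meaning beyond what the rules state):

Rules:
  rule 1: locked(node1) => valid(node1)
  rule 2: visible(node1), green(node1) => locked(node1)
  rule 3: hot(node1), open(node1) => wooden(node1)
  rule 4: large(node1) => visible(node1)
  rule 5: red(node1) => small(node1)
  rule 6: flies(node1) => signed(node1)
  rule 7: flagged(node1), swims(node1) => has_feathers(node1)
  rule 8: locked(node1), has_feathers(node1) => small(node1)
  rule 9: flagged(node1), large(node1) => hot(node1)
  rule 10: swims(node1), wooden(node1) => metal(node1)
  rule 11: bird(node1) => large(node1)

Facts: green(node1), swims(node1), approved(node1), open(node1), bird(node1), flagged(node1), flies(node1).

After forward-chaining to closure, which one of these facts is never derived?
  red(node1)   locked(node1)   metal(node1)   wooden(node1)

Round 1 — rule 6, rule 7, rule 11, derive signed(node1), has_feathers(node1), large(node1).
Round 2 — rule 4, rule 9, derive visible(node1), hot(node1).
Round 3 — rule 2, rule 3, derive locked(node1), wooden(node1).
Round 4 — rule 1, rule 8, rule 10, derive valid(node1), small(node1), metal(node1).
Derived: locked(node1) (round 3), wooden(node1) (round 3), metal(node1) (round 4). red(node1) never appears in any round.

red(node1)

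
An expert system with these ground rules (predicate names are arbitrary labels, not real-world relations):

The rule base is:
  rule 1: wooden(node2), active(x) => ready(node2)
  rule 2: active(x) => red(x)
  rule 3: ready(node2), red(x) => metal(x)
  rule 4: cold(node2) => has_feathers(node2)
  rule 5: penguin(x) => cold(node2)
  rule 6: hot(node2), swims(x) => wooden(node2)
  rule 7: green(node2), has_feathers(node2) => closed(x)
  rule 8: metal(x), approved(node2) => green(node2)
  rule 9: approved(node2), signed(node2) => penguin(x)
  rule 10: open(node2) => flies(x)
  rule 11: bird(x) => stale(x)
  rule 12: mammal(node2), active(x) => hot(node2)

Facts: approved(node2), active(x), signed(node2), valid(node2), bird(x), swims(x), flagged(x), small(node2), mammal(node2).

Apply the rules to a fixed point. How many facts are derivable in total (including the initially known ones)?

20

[1] rule 2 [active(x) => red(x)]; rule 9 [approved(node2), signed(node2) => penguin(x)]; rule 11 [bird(x) => stale(x)]; rule 12 [mammal(node2), active(x) => hot(node2)]. ⇒ new: red(x), penguin(x), stale(x), hot(node2).
[2] rule 5 [penguin(x) => cold(node2)]; rule 6 [hot(node2), swims(x) => wooden(node2)]. ⇒ new: cold(node2), wooden(node2).
[3] rule 1 [wooden(node2), active(x) => ready(node2)]; rule 4 [cold(node2) => has_feathers(node2)]. ⇒ new: ready(node2), has_feathers(node2).
[4] rule 3 [ready(node2), red(x) => metal(x)]. ⇒ new: metal(x).
[5] rule 8 [metal(x), approved(node2) => green(node2)]. ⇒ new: green(node2).
[6] rule 7 [green(node2), has_feathers(node2) => closed(x)]. ⇒ new: closed(x).
Closure: {active(x), approved(node2), bird(x), closed(x), cold(node2), flagged(x), green(node2), has_feathers(node2), hot(node2), mammal(node2), metal(x), penguin(x), ready(node2), red(x), signed(node2), small(node2), stale(x), swims(x), valid(node2), wooden(node2)} — 20 facts.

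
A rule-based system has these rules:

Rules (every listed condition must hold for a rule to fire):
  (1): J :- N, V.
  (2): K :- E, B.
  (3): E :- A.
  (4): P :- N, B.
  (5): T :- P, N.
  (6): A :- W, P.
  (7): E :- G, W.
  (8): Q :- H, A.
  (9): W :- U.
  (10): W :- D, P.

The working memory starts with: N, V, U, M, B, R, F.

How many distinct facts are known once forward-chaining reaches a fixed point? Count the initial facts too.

14

Round 1 fires (1), (4), (9), giving J, P, W.
Round 2 fires (5), (6), giving T, A.
Round 3 fires (3), giving E.
Round 4 fires (2), giving K.
Closure: {A, B, E, F, J, K, M, N, P, R, T, U, V, W} — 14 facts.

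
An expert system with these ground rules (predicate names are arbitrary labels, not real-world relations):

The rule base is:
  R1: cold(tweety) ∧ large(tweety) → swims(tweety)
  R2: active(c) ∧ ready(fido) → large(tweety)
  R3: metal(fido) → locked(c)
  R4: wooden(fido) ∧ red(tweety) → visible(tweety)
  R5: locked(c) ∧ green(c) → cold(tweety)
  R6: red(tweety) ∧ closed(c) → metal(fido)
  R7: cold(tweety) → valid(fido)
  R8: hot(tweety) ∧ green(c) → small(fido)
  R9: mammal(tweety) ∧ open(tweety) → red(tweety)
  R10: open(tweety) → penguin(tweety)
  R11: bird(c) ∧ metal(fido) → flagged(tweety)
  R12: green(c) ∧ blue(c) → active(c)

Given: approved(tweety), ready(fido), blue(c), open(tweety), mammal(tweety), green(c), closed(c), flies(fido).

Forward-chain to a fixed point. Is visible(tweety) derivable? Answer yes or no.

Round 1 — R9, R10, R12, derive red(tweety), penguin(tweety), active(c).
Round 2 — R2, R6, derive large(tweety), metal(fido).
Round 3 — R3, derive locked(c).
Round 4 — R5, derive cold(tweety).
Round 5 — R1, R7, derive swims(tweety), valid(fido).
Fixed point reached. visible(tweety) is concluded only by R4; R4 needs wooden(fido) (never derived).

no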